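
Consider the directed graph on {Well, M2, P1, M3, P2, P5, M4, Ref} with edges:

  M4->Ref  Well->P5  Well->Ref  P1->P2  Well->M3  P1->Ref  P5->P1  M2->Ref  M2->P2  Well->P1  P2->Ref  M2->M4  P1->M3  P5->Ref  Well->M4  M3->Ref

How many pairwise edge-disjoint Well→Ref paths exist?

5

Assign every edge capacity 1; by Menger, the answer equals the max flow.
Path Well→Ref (+1); total 1.
Path Well→P1→Ref (+1); total 2.
Path Well→M3→Ref (+1); total 3.
Path Well→P5→Ref (+1); total 4.
Path Well→M4→Ref (+1); total 5.
No residual Well→Ref path; max flow = 5.
Certifying cut of size 5: {Well→M3, Well→M4, Well→P1, Well→P5, Well→Ref}.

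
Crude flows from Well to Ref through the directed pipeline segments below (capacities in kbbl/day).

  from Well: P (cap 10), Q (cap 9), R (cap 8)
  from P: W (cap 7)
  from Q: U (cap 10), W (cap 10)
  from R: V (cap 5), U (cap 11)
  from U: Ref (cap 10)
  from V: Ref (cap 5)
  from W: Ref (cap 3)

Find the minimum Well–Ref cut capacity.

Augment Well→P→W→Ref: bottleneck 3, flow now 3.
Augment Well→Q→U→Ref: bottleneck 9, flow now 12.
Augment Well→R→U→Ref: bottleneck 1, flow now 13.
Augment Well→R→V→Ref: bottleneck 5, flow now 18.
No augmenting path remains; maximum flow = 18.
By max-flow min-cut, the minimum cut capacity equals the max flow.
In the residual graph, reachable from Well: {Well, P, Q, R, U, W}.
Min-cut edges: R→V (5), U→Ref (10), W→Ref (3); capacity 5 + 10 + 3 = 18.

18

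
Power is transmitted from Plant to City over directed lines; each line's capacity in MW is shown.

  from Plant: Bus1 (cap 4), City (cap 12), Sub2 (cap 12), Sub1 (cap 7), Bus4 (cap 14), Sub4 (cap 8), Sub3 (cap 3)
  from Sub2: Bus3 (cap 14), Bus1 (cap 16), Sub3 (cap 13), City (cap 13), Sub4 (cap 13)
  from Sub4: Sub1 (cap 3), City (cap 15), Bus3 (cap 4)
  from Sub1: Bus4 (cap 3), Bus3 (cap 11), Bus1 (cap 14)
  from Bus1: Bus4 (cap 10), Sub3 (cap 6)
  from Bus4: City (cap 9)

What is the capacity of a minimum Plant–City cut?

41

Augment Plant→City: bottleneck 12, flow now 12.
Augment Plant→Sub2→City: bottleneck 12, flow now 24.
Augment Plant→Sub4→City: bottleneck 8, flow now 32.
Augment Plant→Bus4→City: bottleneck 9, flow now 41.
No augmenting path remains; maximum flow = 41.
By max-flow min-cut, the minimum cut capacity equals the max flow.
In the residual graph, reachable from Plant: {Plant, Sub1, Bus1, Bus4, Sub3, Bus3}.
Min-cut edges: Plant→Sub2 (12), Plant→Sub4 (8), Plant→City (12), Bus4→City (9); capacity 12 + 8 + 12 + 9 = 41.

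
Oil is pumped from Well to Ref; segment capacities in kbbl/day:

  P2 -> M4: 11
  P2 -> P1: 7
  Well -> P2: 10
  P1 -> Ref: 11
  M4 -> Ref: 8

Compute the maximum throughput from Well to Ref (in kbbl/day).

10

Augment Well→P2→M4→Ref: bottleneck 8, flow now 8.
Augment Well→P2→P1→Ref: bottleneck 2, flow now 10.
No augmenting path remains; maximum flow = 10.
In the residual graph, reachable from Well: {Well}.
Min-cut edges: Well→P2 (10); capacity 10 = 10.
This cut is saturated, so no flow can exceed 10.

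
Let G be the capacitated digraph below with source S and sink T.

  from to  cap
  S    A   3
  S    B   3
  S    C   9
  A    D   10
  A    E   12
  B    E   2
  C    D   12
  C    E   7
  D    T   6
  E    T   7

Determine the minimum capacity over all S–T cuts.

Augment S→A→D→T: bottleneck 3, flow now 3.
Augment S→B→E→T: bottleneck 2, flow now 5.
Augment S→C→D→T: bottleneck 3, flow now 8.
Augment S→C→E→T: bottleneck 5, flow now 13.
No augmenting path remains; maximum flow = 13.
By max-flow min-cut, the minimum cut capacity equals the max flow.
In the residual graph, reachable from S: {S, A, B, C, D, E}.
Min-cut edges: D→T (6), E→T (7); capacity 6 + 7 = 13.

13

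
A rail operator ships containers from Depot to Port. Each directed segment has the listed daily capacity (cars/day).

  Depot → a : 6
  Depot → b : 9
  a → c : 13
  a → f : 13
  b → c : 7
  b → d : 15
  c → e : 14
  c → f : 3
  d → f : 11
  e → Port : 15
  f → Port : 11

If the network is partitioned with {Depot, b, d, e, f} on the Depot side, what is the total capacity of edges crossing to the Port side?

Edges leaving {Depot, b, d, e, f}: Depot→a (6), b→c (7), e→Port (15), f→Port (11).
Cut capacity = 6 + 7 + 15 + 11 = 39.

39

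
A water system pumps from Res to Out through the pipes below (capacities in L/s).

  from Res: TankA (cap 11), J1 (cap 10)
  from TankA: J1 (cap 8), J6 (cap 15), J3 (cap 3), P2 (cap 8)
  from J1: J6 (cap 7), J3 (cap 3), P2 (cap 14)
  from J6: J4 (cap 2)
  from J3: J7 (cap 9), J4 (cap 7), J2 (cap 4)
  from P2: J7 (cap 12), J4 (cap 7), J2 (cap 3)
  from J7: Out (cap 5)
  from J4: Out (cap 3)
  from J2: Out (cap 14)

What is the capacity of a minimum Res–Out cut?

15

Augment Res→TankA→J6→J4→Out: bottleneck 2, flow now 2.
Augment Res→TankA→J3→J7→Out: bottleneck 3, flow now 5.
Augment Res→TankA→P2→J7→Out: bottleneck 2, flow now 7.
Augment Res→TankA→P2→J4→Out: bottleneck 1, flow now 8.
Augment Res→TankA→P2→J2→Out: bottleneck 3, flow now 11.
Augment Res→J1→J3→J2→Out: bottleneck 3, flow now 14.
Augment Res→J1→P2→J7→J3→J2→Out: bottleneck 1, flow now 15. (uses reverse residual edge)
No augmenting path remains; maximum flow = 15.
By max-flow min-cut, the minimum cut capacity equals the max flow.
In the residual graph, reachable from Res: {Res, TankA, J1, J6, J3, P2, J7, J4}.
Min-cut edges: J3→J2 (4), P2→J2 (3), J7→Out (5), J4→Out (3); capacity 4 + 3 + 5 + 3 = 15.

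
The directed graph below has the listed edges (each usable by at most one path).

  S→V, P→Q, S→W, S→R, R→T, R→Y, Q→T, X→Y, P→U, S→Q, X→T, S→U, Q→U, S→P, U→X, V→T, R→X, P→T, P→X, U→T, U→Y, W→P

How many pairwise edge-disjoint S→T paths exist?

6

Assign every edge capacity 1; by Menger, the answer equals the max flow.
Path S→P→T (+1); total 1.
Path S→Q→T (+1); total 2.
Path S→R→T (+1); total 3.
Path S→U→T (+1); total 4.
Path S→V→T (+1); total 5.
Path S→W→P→X→T (+1); total 6.
No residual S→T path; max flow = 6.
Certifying cut of size 6: {S→P, S→Q, S→R, S→U, S→V, S→W}.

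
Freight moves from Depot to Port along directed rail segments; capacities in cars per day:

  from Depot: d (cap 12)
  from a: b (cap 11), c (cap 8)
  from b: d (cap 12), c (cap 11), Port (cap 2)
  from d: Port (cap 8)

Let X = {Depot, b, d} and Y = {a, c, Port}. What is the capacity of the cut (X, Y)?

Edges leaving {Depot, b, d}: b→c (11), b→Port (2), d→Port (8).
Cut capacity = 11 + 2 + 8 = 21.

21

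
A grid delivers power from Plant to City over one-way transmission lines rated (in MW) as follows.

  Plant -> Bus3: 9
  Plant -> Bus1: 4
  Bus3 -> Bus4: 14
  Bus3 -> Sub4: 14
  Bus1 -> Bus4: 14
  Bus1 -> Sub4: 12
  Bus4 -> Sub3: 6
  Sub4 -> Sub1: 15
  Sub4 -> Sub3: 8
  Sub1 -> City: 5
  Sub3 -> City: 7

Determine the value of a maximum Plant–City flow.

12

Augment Plant→Bus3→Bus4→Sub3→City: bottleneck 6, flow now 6.
Augment Plant→Bus3→Sub4→Sub1→City: bottleneck 3, flow now 9.
Augment Plant→Bus1→Sub4→Sub1→City: bottleneck 2, flow now 11.
Augment Plant→Bus1→Sub4→Sub3→City: bottleneck 1, flow now 12.
No augmenting path remains; maximum flow = 12.
In the residual graph, reachable from Plant: {Plant, Bus3, Bus1, Bus4, Sub4, Sub1, Sub3}.
Min-cut edges: Sub1→City (5), Sub3→City (7); capacity 5 + 7 = 12.
This cut is saturated, so no flow can exceed 12.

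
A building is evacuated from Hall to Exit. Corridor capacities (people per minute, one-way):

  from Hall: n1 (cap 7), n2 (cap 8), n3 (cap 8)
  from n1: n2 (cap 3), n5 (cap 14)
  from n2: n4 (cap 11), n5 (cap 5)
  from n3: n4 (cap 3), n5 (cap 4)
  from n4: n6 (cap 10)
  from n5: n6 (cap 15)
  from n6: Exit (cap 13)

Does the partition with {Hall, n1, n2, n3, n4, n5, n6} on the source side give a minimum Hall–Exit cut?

Given cut capacity: 13 = 13.
Augment Hall→n1→n5→n6→Exit: bottleneck 7, flow now 7.
Augment Hall→n2→n4→n6→Exit: bottleneck 6, flow now 13.
No augmenting path remains; maximum flow = 13.
Cut capacity 13 equals the max flow, so it is a minimum cut.

Yes — it is a minimum cut (capacity 13).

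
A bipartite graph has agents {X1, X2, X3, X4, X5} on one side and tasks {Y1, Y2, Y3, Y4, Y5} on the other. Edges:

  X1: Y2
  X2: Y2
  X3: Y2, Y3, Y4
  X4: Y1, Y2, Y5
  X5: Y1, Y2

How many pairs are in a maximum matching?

4

Unit-capacity flow: source→left, listed edges, right→sink; max matching = max flow.
Augmenting path X1→Y2 (+1); matched 1.
Augmenting path X3→Y3 (+1); matched 2.
Augmenting path X4→Y1 (+1); matched 3.
Augmenting path X5→Y1→X4→Y5 (+1); matched 4.
No augmenting path remains; maximum matching = 4.
König certificate: {X3, X4, X5, Y2} is a vertex cover of size 4 (every listed pair touches it), so no matching can be larger.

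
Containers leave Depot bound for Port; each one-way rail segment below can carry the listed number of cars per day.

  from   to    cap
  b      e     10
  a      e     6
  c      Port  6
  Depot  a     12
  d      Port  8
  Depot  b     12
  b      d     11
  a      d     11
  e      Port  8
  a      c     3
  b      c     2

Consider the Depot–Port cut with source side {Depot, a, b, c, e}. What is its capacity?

Edges leaving {Depot, a, b, c, e}: a→d (11), b→d (11), c→Port (6), e→Port (8).
Cut capacity = 11 + 11 + 6 + 8 = 36.

36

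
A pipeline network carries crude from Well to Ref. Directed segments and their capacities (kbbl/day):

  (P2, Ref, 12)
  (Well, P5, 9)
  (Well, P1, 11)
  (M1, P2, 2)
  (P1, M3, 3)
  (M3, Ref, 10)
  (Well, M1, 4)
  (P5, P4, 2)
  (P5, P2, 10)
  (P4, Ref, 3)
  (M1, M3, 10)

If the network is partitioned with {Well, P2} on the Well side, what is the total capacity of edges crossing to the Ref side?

Edges leaving {Well, P2}: Well→P5 (9), Well→P1 (11), Well→M1 (4), P2→Ref (12).
Cut capacity = 9 + 11 + 4 + 12 = 36.

36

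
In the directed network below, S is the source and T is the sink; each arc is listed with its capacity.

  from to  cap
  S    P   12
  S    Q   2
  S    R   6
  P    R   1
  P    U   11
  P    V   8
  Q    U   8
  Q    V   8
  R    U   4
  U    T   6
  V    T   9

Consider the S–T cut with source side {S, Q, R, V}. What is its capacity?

Edges leaving {S, Q, R, V}: S→P (12), Q→U (8), R→U (4), V→T (9).
Cut capacity = 12 + 8 + 4 + 9 = 33.

33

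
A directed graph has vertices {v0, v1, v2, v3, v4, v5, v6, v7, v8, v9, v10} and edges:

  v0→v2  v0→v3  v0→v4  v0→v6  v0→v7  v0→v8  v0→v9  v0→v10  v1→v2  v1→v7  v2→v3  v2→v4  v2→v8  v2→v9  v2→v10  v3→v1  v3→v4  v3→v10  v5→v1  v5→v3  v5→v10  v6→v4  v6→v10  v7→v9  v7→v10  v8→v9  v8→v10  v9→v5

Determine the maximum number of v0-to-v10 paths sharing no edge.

Assign every edge capacity 1; by Menger, the answer equals the max flow.
Path v0→v10 (+1); total 1.
Path v0→v2→v10 (+1); total 2.
Path v0→v3→v10 (+1); total 3.
Path v0→v6→v10 (+1); total 4.
Path v0→v7→v10 (+1); total 5.
Path v0→v8→v10 (+1); total 6.
Path v0→v9→v5→v10 (+1); total 7.
No residual v0→v10 path; max flow = 7.
Certifying cut of size 7: {v0→v10, v0→v2, v0→v3, v0→v6, v0→v7, v0→v8, v0→v9}.

7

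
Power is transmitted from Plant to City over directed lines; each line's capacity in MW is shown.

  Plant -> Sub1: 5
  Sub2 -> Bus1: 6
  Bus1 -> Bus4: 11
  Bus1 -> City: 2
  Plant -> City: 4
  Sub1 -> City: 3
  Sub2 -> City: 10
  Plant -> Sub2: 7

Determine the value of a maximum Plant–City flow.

Augment Plant→City: bottleneck 4, flow now 4.
Augment Plant→Sub2→City: bottleneck 7, flow now 11.
Augment Plant→Sub1→City: bottleneck 3, flow now 14.
No augmenting path remains; maximum flow = 14.
In the residual graph, reachable from Plant: {Plant, Sub1}.
Min-cut edges: Plant→Sub2 (7), Plant→City (4), Sub1→City (3); capacity 7 + 4 + 3 = 14.
This cut is saturated, so no flow can exceed 14.

14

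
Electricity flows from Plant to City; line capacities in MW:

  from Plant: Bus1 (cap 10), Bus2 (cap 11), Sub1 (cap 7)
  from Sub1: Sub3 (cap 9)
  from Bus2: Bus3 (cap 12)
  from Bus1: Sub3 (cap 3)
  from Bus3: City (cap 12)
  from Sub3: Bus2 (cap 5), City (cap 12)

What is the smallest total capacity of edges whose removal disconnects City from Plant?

21

Augment Plant→Sub1→Sub3→City: bottleneck 7, flow now 7.
Augment Plant→Bus2→Bus3→City: bottleneck 11, flow now 18.
Augment Plant→Bus1→Sub3→City: bottleneck 3, flow now 21.
No augmenting path remains; maximum flow = 21.
By max-flow min-cut, the minimum cut capacity equals the max flow.
In the residual graph, reachable from Plant: {Plant, Bus1}.
Min-cut edges: Plant→Sub1 (7), Plant→Bus2 (11), Bus1→Sub3 (3); capacity 7 + 11 + 3 = 21.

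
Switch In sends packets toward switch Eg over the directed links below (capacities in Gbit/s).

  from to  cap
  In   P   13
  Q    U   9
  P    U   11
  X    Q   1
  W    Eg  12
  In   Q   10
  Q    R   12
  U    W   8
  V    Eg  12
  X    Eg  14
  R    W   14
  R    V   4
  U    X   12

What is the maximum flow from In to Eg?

Augment In→P→U→W→Eg: bottleneck 8, flow now 8.
Augment In→P→U→X→Eg: bottleneck 3, flow now 11.
Augment In→Q→R→V→Eg: bottleneck 4, flow now 15.
Augment In→Q→R→W→Eg: bottleneck 4, flow now 19.
Augment In→Q→U→X→Eg: bottleneck 2, flow now 21.
No augmenting path remains; maximum flow = 21.
In the residual graph, reachable from In: {In, P}.
Min-cut edges: In→Q (10), P→U (11); capacity 10 + 11 = 21.
This cut is saturated, so no flow can exceed 21.

21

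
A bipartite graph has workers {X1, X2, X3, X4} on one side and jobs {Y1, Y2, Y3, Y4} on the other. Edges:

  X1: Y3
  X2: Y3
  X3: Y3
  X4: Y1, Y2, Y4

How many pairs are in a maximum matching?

Unit-capacity flow: source→left, listed edges, right→sink; max matching = max flow.
Augmenting path X1→Y3 (+1); matched 1.
Augmenting path X4→Y1 (+1); matched 2.
No augmenting path remains; maximum matching = 2.
König certificate: {X4, Y3} is a vertex cover of size 2 (every listed pair touches it), so no matching can be larger.

2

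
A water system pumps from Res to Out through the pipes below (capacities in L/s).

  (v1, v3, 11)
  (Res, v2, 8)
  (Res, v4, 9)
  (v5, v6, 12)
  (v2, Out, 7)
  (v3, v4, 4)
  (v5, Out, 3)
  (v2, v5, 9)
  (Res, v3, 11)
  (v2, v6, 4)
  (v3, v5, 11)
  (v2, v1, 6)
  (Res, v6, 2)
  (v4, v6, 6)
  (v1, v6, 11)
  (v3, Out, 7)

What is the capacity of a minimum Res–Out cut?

Augment Res→v2→Out: bottleneck 7, flow now 7.
Augment Res→v3→Out: bottleneck 7, flow now 14.
Augment Res→v2→v5→Out: bottleneck 1, flow now 15.
Augment Res→v3→v5→Out: bottleneck 2, flow now 17.
No augmenting path remains; maximum flow = 17.
By max-flow min-cut, the minimum cut capacity equals the max flow.
In the residual graph, reachable from Res: {Res, v1, v2, v3, v4, v5, v6}.
Min-cut edges: v2→Out (7), v3→Out (7), v5→Out (3); capacity 7 + 7 + 3 = 17.

17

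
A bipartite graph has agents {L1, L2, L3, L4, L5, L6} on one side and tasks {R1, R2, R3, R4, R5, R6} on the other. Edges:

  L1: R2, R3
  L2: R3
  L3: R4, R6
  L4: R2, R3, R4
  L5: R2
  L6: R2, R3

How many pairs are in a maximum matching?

4

Unit-capacity flow: source→left, listed edges, right→sink; max matching = max flow.
Augmenting path L1→R2 (+1); matched 1.
Augmenting path L2→R3 (+1); matched 2.
Augmenting path L3→R4 (+1); matched 3.
Augmenting path L4→R4→L3→R6 (+1); matched 4.
No augmenting path remains; maximum matching = 4.
König certificate: {L3, L4, R2, R3} is a vertex cover of size 4 (every listed pair touches it), so no matching can be larger.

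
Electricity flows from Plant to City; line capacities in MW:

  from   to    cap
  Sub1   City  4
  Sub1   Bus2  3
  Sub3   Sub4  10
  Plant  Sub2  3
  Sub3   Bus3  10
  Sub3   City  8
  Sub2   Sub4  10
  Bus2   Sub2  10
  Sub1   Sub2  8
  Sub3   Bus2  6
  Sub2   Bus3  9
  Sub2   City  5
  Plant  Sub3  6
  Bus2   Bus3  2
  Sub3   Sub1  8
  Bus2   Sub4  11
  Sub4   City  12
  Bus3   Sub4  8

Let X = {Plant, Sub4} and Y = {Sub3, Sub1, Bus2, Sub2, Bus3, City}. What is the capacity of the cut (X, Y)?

21

Edges leaving {Plant, Sub4}: Plant→Sub3 (6), Plant→Sub2 (3), Sub4→City (12).
Cut capacity = 6 + 3 + 12 = 21.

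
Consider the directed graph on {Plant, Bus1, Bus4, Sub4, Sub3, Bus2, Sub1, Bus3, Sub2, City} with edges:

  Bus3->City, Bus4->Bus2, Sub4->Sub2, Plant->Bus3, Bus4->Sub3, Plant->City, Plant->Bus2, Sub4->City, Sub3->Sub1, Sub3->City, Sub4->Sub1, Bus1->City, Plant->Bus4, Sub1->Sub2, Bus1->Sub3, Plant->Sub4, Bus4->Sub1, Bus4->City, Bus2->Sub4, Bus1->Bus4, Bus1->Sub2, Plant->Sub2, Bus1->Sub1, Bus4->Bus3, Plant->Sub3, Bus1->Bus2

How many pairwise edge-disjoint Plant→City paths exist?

5

Assign every edge capacity 1; by Menger, the answer equals the max flow.
Path Plant→City (+1); total 1.
Path Plant→Bus4→City (+1); total 2.
Path Plant→Sub4→City (+1); total 3.
Path Plant→Sub3→City (+1); total 4.
Path Plant→Bus3→City (+1); total 5.
No residual Plant→City path; max flow = 5.
Certifying cut of size 5: {Plant→Bus3, Plant→Bus4, Plant→City, Plant→Sub3, Sub4→City}.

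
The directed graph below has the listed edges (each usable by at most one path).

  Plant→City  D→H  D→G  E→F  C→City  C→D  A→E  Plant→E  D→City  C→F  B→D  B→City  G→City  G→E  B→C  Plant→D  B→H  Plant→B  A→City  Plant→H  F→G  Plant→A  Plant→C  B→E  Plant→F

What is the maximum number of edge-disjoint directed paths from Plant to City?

Assign every edge capacity 1; by Menger, the answer equals the max flow.
Path Plant→City (+1); total 1.
Path Plant→A→City (+1); total 2.
Path Plant→B→City (+1); total 3.
Path Plant→C→City (+1); total 4.
Path Plant→D→City (+1); total 5.
Path Plant→F→G→City (+1); total 6.
No residual Plant→City path; max flow = 6.
Certifying cut of size 6: {F→G, Plant→A, Plant→B, Plant→C, Plant→City, Plant→D}.

6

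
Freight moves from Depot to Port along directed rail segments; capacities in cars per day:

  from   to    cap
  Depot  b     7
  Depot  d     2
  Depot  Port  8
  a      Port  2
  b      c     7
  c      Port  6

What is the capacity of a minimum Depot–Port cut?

14

Augment Depot→Port: bottleneck 8, flow now 8.
Augment Depot→b→c→Port: bottleneck 6, flow now 14.
No augmenting path remains; maximum flow = 14.
By max-flow min-cut, the minimum cut capacity equals the max flow.
In the residual graph, reachable from Depot: {Depot, b, c, d}.
Min-cut edges: Depot→Port (8), c→Port (6); capacity 8 + 6 = 14.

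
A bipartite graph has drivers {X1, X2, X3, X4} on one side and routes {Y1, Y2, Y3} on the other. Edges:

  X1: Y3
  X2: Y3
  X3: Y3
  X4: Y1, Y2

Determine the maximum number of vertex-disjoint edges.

Unit-capacity flow: source→left, listed edges, right→sink; max matching = max flow.
Augmenting path X1→Y3 (+1); matched 1.
Augmenting path X4→Y1 (+1); matched 2.
No augmenting path remains; maximum matching = 2.
König certificate: {X4, Y3} is a vertex cover of size 2 (every listed pair touches it), so no matching can be larger.

2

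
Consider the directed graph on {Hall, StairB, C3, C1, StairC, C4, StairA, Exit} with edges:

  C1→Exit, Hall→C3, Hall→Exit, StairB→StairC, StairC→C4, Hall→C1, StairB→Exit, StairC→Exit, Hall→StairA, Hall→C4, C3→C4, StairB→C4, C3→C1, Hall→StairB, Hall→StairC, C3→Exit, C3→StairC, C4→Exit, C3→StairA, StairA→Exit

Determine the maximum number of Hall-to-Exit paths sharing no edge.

Assign every edge capacity 1; by Menger, the answer equals the max flow.
Path Hall→Exit (+1); total 1.
Path Hall→StairB→Exit (+1); total 2.
Path Hall→C3→Exit (+1); total 3.
Path Hall→C1→Exit (+1); total 4.
Path Hall→StairC→Exit (+1); total 5.
Path Hall→C4→Exit (+1); total 6.
Path Hall→StairA→Exit (+1); total 7.
No residual Hall→Exit path; max flow = 7.
Certifying cut of size 7: {Hall→C1, Hall→C3, Hall→C4, Hall→Exit, Hall→StairA, Hall→StairB, Hall→StairC}.

7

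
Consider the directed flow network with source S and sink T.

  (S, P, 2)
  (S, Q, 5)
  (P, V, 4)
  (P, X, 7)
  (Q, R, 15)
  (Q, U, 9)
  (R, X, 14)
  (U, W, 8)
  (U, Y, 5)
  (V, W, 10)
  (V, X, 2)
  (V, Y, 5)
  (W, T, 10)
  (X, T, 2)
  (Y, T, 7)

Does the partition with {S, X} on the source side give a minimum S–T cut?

Given cut capacity: 2 + 5 + 2 = 9.
Augment S→P→X→T: bottleneck 2, flow now 2.
Augment S→Q→U→W→T: bottleneck 5, flow now 7.
No augmenting path remains; maximum flow = 7.
In the residual graph, reachable from S: {S}.
Min-cut edges: S→P (2), S→Q (5); capacity 2 + 5 = 7.
Cut capacity 9 exceeds the max flow 7, so it is not minimum.

No — its capacity is 9, but the minimum cut has capacity 7.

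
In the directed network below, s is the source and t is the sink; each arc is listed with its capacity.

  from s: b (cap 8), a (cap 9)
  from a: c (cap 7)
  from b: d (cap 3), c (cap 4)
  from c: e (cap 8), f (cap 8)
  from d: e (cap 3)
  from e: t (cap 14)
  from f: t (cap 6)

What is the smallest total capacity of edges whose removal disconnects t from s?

14

Augment s→a→c→e→t: bottleneck 7, flow now 7.
Augment s→b→c→e→t: bottleneck 1, flow now 8.
Augment s→b→c→f→t: bottleneck 3, flow now 11.
Augment s→b→d→e→t: bottleneck 3, flow now 14.
No augmenting path remains; maximum flow = 14.
By max-flow min-cut, the minimum cut capacity equals the max flow.
In the residual graph, reachable from s: {s, a, b}.
Min-cut edges: a→c (7), b→c (4), b→d (3); capacity 7 + 4 + 3 = 14.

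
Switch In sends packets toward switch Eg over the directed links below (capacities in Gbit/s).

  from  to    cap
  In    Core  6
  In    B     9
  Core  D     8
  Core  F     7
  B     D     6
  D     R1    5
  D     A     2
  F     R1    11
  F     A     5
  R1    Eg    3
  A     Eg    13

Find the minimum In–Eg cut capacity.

Augment In→Core→D→R1→Eg: bottleneck 3, flow now 3.
Augment In→Core→D→A→Eg: bottleneck 2, flow now 5.
Augment In→Core→F→A→Eg: bottleneck 1, flow now 6.
Augment In→B→D→Core→F→A→Eg: bottleneck 4, flow now 10. (uses reverse residual edge)
No augmenting path remains; maximum flow = 10.
By max-flow min-cut, the minimum cut capacity equals the max flow.
In the residual graph, reachable from In: {In, Core, B, D, F, R1}.
Min-cut edges: D→A (2), F→A (5), R1→Eg (3); capacity 2 + 5 + 3 = 10.

10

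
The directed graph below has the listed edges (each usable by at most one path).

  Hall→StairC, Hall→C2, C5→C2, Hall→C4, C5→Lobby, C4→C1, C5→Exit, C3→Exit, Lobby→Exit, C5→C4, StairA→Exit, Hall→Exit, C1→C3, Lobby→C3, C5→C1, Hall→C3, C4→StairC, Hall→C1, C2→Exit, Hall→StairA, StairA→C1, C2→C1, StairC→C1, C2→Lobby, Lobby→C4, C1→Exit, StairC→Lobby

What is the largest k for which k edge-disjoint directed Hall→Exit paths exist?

Assign every edge capacity 1; by Menger, the answer equals the max flow.
Path Hall→Exit (+1); total 1.
Path Hall→C2→Exit (+1); total 2.
Path Hall→StairA→Exit (+1); total 3.
Path Hall→C1→Exit (+1); total 4.
Path Hall→C3→Exit (+1); total 5.
Path Hall→StairC→Lobby→Exit (+1); total 6.
No residual Hall→Exit path; max flow = 6.
Certifying cut of size 6: {C1→Exit, C3→Exit, Hall→C2, Hall→Exit, Hall→StairA, StairC→Lobby}.

6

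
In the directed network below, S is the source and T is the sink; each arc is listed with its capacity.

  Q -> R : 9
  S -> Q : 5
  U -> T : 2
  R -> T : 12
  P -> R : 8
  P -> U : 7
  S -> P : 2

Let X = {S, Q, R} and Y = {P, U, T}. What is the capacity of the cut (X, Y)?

14

Edges leaving {S, Q, R}: S→P (2), R→T (12).
Cut capacity = 2 + 12 = 14.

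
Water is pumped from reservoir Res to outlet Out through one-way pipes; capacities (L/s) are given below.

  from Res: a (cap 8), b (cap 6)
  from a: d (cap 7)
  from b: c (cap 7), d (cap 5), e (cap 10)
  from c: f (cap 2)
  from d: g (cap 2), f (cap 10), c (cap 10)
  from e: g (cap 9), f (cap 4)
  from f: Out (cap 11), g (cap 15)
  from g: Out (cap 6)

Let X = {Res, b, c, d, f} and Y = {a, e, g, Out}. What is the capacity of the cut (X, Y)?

46

Edges leaving {Res, b, c, d, f}: Res→a (8), b→e (10), d→g (2), f→g (15), f→Out (11).
Cut capacity = 8 + 10 + 2 + 15 + 11 = 46.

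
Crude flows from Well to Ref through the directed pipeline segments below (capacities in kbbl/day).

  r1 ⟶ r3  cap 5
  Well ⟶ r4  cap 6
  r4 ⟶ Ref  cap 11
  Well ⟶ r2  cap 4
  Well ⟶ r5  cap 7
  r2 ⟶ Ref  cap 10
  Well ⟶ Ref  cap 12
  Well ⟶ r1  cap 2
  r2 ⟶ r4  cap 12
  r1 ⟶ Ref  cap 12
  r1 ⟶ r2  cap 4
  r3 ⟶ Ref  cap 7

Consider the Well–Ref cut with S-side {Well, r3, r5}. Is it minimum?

Given cut capacity: 2 + 4 + 6 + 12 + 7 = 31.
Augment Well→Ref: bottleneck 12, flow now 12.
Augment Well→r1→Ref: bottleneck 2, flow now 14.
Augment Well→r2→Ref: bottleneck 4, flow now 18.
Augment Well→r4→Ref: bottleneck 6, flow now 24.
No augmenting path remains; maximum flow = 24.
In the residual graph, reachable from Well: {Well, r5}.
Min-cut edges: Well→r1 (2), Well→r2 (4), Well→r4 (6), Well→Ref (12); capacity 2 + 4 + 6 + 12 = 24.
Cut capacity 31 exceeds the max flow 24, so it is not minimum.

No — its capacity is 31, but the minimum cut has capacity 24.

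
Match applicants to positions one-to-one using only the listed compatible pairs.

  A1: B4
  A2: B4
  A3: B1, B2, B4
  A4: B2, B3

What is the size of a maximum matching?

Unit-capacity flow: source→left, listed edges, right→sink; max matching = max flow.
Augmenting path A1→B4 (+1); matched 1.
Augmenting path A3→B1 (+1); matched 2.
Augmenting path A4→B2 (+1); matched 3.
No augmenting path remains; maximum matching = 3.
König certificate: {A3, A4, B4} is a vertex cover of size 3 (every listed pair touches it), so no matching can be larger.

3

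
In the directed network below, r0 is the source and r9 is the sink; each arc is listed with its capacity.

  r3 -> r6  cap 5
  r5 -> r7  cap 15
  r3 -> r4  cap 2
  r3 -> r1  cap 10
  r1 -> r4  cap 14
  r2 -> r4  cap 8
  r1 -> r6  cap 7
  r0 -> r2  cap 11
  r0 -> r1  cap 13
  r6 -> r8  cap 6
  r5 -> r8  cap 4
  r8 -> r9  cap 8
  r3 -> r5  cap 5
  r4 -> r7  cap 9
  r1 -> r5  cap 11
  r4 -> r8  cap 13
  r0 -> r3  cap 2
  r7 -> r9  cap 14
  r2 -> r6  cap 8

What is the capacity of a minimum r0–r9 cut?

22

Augment r0→r1→r4→r7→r9: bottleneck 9, flow now 9.
Augment r0→r1→r4→r8→r9: bottleneck 4, flow now 13.
Augment r0→r2→r4→r8→r9: bottleneck 4, flow now 17.
Augment r0→r3→r5→r7→r9: bottleneck 2, flow now 19.
Augment r0→r2→r4→r1→r5→r7→r9: bottleneck 3, flow now 22. (uses reverse residual edge)
No augmenting path remains; maximum flow = 22.
By max-flow min-cut, the minimum cut capacity equals the max flow.
In the residual graph, reachable from r0: {r0, r1, r2, r3, r4, r5, r6, r7, r8}.
Min-cut edges: r7→r9 (14), r8→r9 (8); capacity 14 + 8 = 22.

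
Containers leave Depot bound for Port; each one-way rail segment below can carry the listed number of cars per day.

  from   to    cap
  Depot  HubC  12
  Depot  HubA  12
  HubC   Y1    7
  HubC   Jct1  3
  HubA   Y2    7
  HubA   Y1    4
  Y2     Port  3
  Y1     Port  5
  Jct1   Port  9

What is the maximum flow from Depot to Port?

11

Augment Depot→HubC→Y1→Port: bottleneck 5, flow now 5.
Augment Depot→HubC→Jct1→Port: bottleneck 3, flow now 8.
Augment Depot→HubA→Y2→Port: bottleneck 3, flow now 11.
No augmenting path remains; maximum flow = 11.
In the residual graph, reachable from Depot: {Depot, HubC, HubA, Y2, Y1}.
Min-cut edges: HubC→Jct1 (3), Y2→Port (3), Y1→Port (5); capacity 3 + 3 + 5 = 11.
This cut is saturated, so no flow can exceed 11.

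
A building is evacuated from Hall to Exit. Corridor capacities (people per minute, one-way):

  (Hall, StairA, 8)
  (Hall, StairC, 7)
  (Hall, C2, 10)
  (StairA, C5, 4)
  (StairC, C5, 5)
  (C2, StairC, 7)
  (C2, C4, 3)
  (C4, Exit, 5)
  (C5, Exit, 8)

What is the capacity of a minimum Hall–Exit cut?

11

Augment Hall→StairA→C5→Exit: bottleneck 4, flow now 4.
Augment Hall→StairC→C5→Exit: bottleneck 4, flow now 8.
Augment Hall→C2→C4→Exit: bottleneck 3, flow now 11.
No augmenting path remains; maximum flow = 11.
By max-flow min-cut, the minimum cut capacity equals the max flow.
In the residual graph, reachable from Hall: {Hall, StairA, StairC, C2, C5}.
Min-cut edges: C2→C4 (3), C5→Exit (8); capacity 3 + 8 = 11.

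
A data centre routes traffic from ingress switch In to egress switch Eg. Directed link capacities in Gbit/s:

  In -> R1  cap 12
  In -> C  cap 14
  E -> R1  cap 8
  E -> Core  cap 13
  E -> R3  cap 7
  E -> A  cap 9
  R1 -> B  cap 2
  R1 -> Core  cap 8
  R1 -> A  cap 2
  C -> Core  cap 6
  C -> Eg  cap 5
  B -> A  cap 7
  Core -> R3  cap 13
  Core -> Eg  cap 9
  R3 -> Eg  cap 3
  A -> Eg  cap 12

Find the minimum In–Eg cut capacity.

Augment In→C→Eg: bottleneck 5, flow now 5.
Augment In→R1→Core→Eg: bottleneck 8, flow now 13.
Augment In→R1→A→Eg: bottleneck 2, flow now 15.
Augment In→C→Core→Eg: bottleneck 1, flow now 16.
Augment In→R1→B→A→Eg: bottleneck 2, flow now 18.
Augment In→C→Core→R3→Eg: bottleneck 3, flow now 21.
No augmenting path remains; maximum flow = 21.
By max-flow min-cut, the minimum cut capacity equals the max flow.
In the residual graph, reachable from In: {In, R1, C, Core, R3}.
Min-cut edges: R1→B (2), R1→A (2), C→Eg (5), Core→Eg (9), R3→Eg (3); capacity 2 + 2 + 5 + 9 + 3 = 21.

21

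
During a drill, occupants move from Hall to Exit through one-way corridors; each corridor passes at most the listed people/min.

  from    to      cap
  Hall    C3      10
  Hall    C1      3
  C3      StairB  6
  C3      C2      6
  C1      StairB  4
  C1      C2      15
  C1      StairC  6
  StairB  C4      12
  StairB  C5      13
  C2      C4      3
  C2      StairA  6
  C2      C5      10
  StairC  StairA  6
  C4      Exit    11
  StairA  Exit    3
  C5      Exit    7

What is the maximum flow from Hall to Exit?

13

Augment Hall→C3→StairB→C4→Exit: bottleneck 6, flow now 6.
Augment Hall→C3→C2→C4→Exit: bottleneck 3, flow now 9.
Augment Hall→C3→C2→StairA→Exit: bottleneck 1, flow now 10.
Augment Hall→C1→StairB→C4→Exit: bottleneck 2, flow now 12.
Augment Hall→C1→StairB→C5→Exit: bottleneck 1, flow now 13.
No augmenting path remains; maximum flow = 13.
In the residual graph, reachable from Hall: {Hall}.
Min-cut edges: Hall→C3 (10), Hall→C1 (3); capacity 10 + 3 = 13.
This cut is saturated, so no flow can exceed 13.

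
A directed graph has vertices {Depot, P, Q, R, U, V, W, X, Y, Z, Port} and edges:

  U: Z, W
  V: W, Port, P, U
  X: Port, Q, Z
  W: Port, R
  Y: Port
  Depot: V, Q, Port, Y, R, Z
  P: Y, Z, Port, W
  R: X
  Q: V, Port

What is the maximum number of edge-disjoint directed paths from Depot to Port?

5

Assign every edge capacity 1; by Menger, the answer equals the max flow.
Path Depot→Port (+1); total 1.
Path Depot→Q→Port (+1); total 2.
Path Depot→V→Port (+1); total 3.
Path Depot→Y→Port (+1); total 4.
Path Depot→R→X→Port (+1); total 5.
No residual Depot→Port path; max flow = 5.
Certifying cut of size 5: {Depot→Port, Depot→Q, Depot→R, Depot→V, Depot→Y}.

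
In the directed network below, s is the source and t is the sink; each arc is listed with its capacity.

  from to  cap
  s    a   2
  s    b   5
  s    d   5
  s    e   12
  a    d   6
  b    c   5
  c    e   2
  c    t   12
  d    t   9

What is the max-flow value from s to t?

12

Augment s→d→t: bottleneck 5, flow now 5.
Augment s→a→d→t: bottleneck 2, flow now 7.
Augment s→b→c→t: bottleneck 5, flow now 12.
No augmenting path remains; maximum flow = 12.
In the residual graph, reachable from s: {s, e}.
Min-cut edges: s→a (2), s→b (5), s→d (5); capacity 2 + 5 + 5 = 12.
This cut is saturated, so no flow can exceed 12.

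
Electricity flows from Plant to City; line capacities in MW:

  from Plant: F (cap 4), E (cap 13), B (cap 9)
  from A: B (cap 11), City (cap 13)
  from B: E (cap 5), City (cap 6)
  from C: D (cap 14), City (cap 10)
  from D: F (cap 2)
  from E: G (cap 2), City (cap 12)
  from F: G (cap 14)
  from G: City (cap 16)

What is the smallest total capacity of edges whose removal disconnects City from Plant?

Augment Plant→B→City: bottleneck 6, flow now 6.
Augment Plant→E→City: bottleneck 12, flow now 18.
Augment Plant→E→G→City: bottleneck 1, flow now 19.
Augment Plant→F→G→City: bottleneck 4, flow now 23.
Augment Plant→B→E→G→City: bottleneck 1, flow now 24.
No augmenting path remains; maximum flow = 24.
By max-flow min-cut, the minimum cut capacity equals the max flow.
In the residual graph, reachable from Plant: {Plant, B, E}.
Min-cut edges: Plant→F (4), B→City (6), E→G (2), E→City (12); capacity 4 + 6 + 2 + 12 = 24.

24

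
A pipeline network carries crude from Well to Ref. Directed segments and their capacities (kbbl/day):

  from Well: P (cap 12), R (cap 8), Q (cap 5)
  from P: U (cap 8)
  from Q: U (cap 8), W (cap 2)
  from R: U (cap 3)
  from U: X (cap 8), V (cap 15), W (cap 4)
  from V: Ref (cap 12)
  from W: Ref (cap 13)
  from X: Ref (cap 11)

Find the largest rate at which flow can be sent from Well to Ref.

Augment Well→Q→W→Ref: bottleneck 2, flow now 2.
Augment Well→P→U→V→Ref: bottleneck 8, flow now 10.
Augment Well→Q→U→V→Ref: bottleneck 3, flow now 13.
Augment Well→R→U→V→Ref: bottleneck 1, flow now 14.
Augment Well→R→U→W→Ref: bottleneck 2, flow now 16.
No augmenting path remains; maximum flow = 16.
In the residual graph, reachable from Well: {Well, P, R}.
Min-cut edges: Well→Q (5), P→U (8), R→U (3); capacity 5 + 8 + 3 = 16.
This cut is saturated, so no flow can exceed 16.

16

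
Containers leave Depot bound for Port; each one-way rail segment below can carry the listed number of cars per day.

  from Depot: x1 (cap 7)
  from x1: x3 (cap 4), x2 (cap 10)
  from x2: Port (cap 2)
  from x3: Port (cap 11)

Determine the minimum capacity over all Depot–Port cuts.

6

Augment Depot→x1→x2→Port: bottleneck 2, flow now 2.
Augment Depot→x1→x3→Port: bottleneck 4, flow now 6.
No augmenting path remains; maximum flow = 6.
By max-flow min-cut, the minimum cut capacity equals the max flow.
In the residual graph, reachable from Depot: {Depot, x1, x2}.
Min-cut edges: x1→x3 (4), x2→Port (2); capacity 4 + 2 = 6.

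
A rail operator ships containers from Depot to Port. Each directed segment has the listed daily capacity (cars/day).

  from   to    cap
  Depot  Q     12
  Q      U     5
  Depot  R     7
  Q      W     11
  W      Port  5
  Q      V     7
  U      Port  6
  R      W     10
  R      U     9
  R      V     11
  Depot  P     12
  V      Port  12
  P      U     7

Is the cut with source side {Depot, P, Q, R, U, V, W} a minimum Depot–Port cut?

Yes — it is a minimum cut (capacity 23).

Given cut capacity: 6 + 12 + 5 = 23.
Augment Depot→P→U→Port: bottleneck 6, flow now 6.
Augment Depot→Q→V→Port: bottleneck 7, flow now 13.
Augment Depot→Q→W→Port: bottleneck 5, flow now 18.
Augment Depot→R→V→Port: bottleneck 5, flow now 23.
No augmenting path remains; maximum flow = 23.
Cut capacity 23 equals the max flow, so it is a minimum cut.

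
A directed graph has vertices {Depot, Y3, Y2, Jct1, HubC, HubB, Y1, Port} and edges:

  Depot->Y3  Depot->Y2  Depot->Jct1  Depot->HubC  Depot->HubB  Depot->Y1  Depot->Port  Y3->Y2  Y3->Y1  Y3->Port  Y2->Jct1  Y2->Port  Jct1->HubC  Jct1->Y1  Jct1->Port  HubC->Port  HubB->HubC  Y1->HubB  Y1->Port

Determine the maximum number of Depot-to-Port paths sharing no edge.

6

Assign every edge capacity 1; by Menger, the answer equals the max flow.
Path Depot→Port (+1); total 1.
Path Depot→Y3→Port (+1); total 2.
Path Depot→Y2→Port (+1); total 3.
Path Depot→Jct1→Port (+1); total 4.
Path Depot→HubC→Port (+1); total 5.
Path Depot→Y1→Port (+1); total 6.
No residual Depot→Port path; max flow = 6.
Certifying cut of size 6: {Depot→Jct1, Depot→Port, Depot→Y1, Depot→Y2, Depot→Y3, HubC→Port}.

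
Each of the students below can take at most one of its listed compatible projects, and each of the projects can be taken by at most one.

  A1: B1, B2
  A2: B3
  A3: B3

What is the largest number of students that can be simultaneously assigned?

Unit-capacity flow: source→left, listed edges, right→sink; max matching = max flow.
Augmenting path A1→B1 (+1); matched 1.
Augmenting path A2→B3 (+1); matched 2.
No augmenting path remains; maximum matching = 2.
König certificate: {A1, B3} is a vertex cover of size 2 (every listed pair touches it), so no matching can be larger.

2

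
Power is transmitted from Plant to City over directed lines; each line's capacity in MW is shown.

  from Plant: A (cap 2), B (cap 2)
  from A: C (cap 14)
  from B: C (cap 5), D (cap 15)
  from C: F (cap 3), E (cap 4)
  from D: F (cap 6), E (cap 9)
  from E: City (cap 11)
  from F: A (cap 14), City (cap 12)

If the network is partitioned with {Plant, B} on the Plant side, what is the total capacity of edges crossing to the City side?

22

Edges leaving {Plant, B}: Plant→A (2), B→C (5), B→D (15).
Cut capacity = 2 + 5 + 15 = 22.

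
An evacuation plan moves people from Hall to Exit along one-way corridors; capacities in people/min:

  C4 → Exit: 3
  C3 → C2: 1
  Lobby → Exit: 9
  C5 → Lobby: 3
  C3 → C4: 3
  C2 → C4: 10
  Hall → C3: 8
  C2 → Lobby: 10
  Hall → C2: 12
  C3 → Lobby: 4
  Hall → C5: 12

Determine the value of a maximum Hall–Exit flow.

12

Augment Hall→C3→C4→Exit: bottleneck 3, flow now 3.
Augment Hall→C3→Lobby→Exit: bottleneck 4, flow now 7.
Augment Hall→C2→Lobby→Exit: bottleneck 5, flow now 12.
No augmenting path remains; maximum flow = 12.
In the residual graph, reachable from Hall: {Hall, C3, C2, C5, C4, Lobby}.
Min-cut edges: C4→Exit (3), Lobby→Exit (9); capacity 3 + 9 = 12.
This cut is saturated, so no flow can exceed 12.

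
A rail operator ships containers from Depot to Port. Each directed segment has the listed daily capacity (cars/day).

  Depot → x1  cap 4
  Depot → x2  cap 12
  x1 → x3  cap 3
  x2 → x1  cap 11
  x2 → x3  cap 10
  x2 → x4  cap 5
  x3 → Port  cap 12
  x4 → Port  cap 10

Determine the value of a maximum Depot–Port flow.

Augment Depot→x1→x3→Port: bottleneck 3, flow now 3.
Augment Depot→x2→x3→Port: bottleneck 9, flow now 12.
Augment Depot→x2→x4→Port: bottleneck 3, flow now 15.
No augmenting path remains; maximum flow = 15.
In the residual graph, reachable from Depot: {Depot, x1}.
Min-cut edges: Depot→x2 (12), x1→x3 (3); capacity 12 + 3 = 15.
This cut is saturated, so no flow can exceed 15.

15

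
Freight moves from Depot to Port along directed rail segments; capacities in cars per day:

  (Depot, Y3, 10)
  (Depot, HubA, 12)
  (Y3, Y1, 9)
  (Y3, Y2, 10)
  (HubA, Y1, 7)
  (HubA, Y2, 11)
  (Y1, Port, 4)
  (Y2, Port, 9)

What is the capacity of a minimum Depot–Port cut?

Augment Depot→Y3→Y1→Port: bottleneck 4, flow now 4.
Augment Depot→Y3→Y2→Port: bottleneck 6, flow now 10.
Augment Depot→HubA→Y2→Port: bottleneck 3, flow now 13.
No augmenting path remains; maximum flow = 13.
By max-flow min-cut, the minimum cut capacity equals the max flow.
In the residual graph, reachable from Depot: {Depot, Y3, HubA, Y1, Y2}.
Min-cut edges: Y1→Port (4), Y2→Port (9); capacity 4 + 9 = 13.

13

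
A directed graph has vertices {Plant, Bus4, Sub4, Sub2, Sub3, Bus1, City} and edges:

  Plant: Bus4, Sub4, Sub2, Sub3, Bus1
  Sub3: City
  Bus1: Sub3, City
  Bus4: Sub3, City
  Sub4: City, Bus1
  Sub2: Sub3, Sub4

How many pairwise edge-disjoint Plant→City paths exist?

4

Assign every edge capacity 1; by Menger, the answer equals the max flow.
Path Plant→Bus4→City (+1); total 1.
Path Plant→Sub4→City (+1); total 2.
Path Plant→Sub3→City (+1); total 3.
Path Plant→Bus1→City (+1); total 4.
No residual Plant→City path; max flow = 4.
Certifying cut of size 4: {Bus1→City, Plant→Bus4, Sub3→City, Sub4→City}.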